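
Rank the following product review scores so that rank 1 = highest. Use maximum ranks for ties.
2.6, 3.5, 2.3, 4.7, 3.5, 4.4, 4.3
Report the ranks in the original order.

6, 5, 7, 1, 5, 2, 3

Sorted (descending): 4.7, 4.4, 4.3, 3.5, 3.5, 2.6, 2.3
The 2 values of 3.5 occupy positions 4–5 → each gets rank 5.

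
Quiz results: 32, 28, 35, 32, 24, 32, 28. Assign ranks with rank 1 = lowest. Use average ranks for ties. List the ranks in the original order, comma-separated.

5, 2.5, 7, 5, 1, 5, 2.5

Sorted (ascending): 24, 28, 28, 32, 32, 32, 35
The 2 values of 28 occupy positions 2–3 → average rank (2+3)/2 = 2.5.
The 3 values of 32 occupy positions 4–6 → average rank 5.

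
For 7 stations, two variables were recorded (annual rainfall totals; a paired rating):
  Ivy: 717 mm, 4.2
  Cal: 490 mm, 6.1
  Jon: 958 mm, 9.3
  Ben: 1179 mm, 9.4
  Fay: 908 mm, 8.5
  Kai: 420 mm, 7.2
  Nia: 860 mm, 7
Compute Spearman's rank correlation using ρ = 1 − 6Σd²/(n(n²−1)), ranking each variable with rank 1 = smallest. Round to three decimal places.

Ranks of variable 1: 3, 2, 6, 7, 5, 1, 4
Ranks of variable 2: 1, 2, 6, 7, 5, 4, 3
d = r₁ − r₂: 2, 0, 0, 0, 0, -3, 1
d²: 4, 0, 0, 0, 0, 9, 1; Σd² = 14
ρ = 1 − 6·14/(7·48) = 1 − 84/336 = 0.750

0.750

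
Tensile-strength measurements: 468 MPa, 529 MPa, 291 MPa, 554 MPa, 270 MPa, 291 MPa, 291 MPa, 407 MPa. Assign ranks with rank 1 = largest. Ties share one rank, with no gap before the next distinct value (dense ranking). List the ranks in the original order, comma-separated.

3, 2, 5, 1, 6, 5, 5, 4

Sorted (descending): 554, 529, 468, 407, 291, 291, 291, 270
The 3 values of 291 share dense rank 5.
Remaining distinct values take the next consecutive integers.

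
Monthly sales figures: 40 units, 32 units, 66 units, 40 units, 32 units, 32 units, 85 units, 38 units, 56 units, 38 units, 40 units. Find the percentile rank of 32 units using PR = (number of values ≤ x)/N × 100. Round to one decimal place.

N = 11.
Strictly below 32: 0. Equal to 32: 3.
PR = 3/11 × 100 = 27.3

27.3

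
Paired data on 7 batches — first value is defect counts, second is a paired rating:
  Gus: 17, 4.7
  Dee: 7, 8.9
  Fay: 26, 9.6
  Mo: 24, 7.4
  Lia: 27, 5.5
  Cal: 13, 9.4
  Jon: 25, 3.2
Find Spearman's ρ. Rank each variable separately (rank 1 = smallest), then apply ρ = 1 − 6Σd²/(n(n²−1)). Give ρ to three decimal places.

-0.179

Ranks of variable 1: 3, 1, 6, 4, 7, 2, 5
Ranks of variable 2: 2, 5, 7, 4, 3, 6, 1
d = r₁ − r₂: 1, -4, -1, 0, 4, -4, 4
d²: 1, 16, 1, 0, 16, 16, 16; Σd² = 66
ρ = 1 − 6·66/(7·48) = 1 − 396/336 = -0.179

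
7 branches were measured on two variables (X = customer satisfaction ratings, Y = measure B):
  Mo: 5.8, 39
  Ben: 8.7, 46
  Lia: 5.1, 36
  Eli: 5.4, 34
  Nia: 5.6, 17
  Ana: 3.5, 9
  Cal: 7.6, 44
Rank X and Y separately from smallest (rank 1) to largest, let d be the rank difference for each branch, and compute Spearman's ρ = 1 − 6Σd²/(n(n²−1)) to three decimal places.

Ranks of variable 1: 5, 7, 2, 3, 4, 1, 6
Ranks of variable 2: 5, 7, 4, 3, 2, 1, 6
d = r₁ − r₂: 0, 0, -2, 0, 2, 0, 0
d²: 0, 0, 4, 0, 4, 0, 0; Σd² = 8
ρ = 1 − 6·8/(7·48) = 1 − 48/336 = 0.857

0.857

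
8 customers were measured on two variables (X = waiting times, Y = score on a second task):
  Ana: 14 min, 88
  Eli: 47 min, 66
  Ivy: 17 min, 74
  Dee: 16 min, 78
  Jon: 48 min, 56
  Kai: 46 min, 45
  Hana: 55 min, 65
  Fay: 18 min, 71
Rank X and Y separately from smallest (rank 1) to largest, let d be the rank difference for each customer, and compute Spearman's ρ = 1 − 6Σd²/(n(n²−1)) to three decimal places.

Ranks of variable 1: 1, 6, 3, 2, 7, 5, 8, 4
Ranks of variable 2: 8, 4, 6, 7, 2, 1, 3, 5
d = r₁ − r₂: -7, 2, -3, -5, 5, 4, 5, -1
d²: 49, 4, 9, 25, 25, 16, 25, 1; Σd² = 154
ρ = 1 − 6·154/(8·63) = 1 − 924/504 = -0.833

-0.833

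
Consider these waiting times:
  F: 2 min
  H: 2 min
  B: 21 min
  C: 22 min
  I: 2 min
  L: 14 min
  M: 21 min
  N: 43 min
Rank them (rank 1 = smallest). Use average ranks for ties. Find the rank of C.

Sorted (ascending): 2, 2, 2, 14, 21, 21, 22, 43
The 3 values of 2 occupy positions 1–3 → average rank 2.
The 2 values of 21 occupy positions 5–6 → average rank (5+6)/2 = 5.5.
C has value 22 min → rank 7.

7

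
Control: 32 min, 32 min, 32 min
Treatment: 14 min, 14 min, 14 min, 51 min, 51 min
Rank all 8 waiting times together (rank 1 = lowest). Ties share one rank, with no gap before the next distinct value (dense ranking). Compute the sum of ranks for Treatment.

Sorted (ascending): 14, 14, 14, 32, 32, 32, 51, 51
The 3 values of 14 share dense rank 1.
The 3 values of 32 share dense rank 2.
The 2 values of 51 share dense rank 3.
Treatment values → pooled ranks: 14→1, 14→1, 14→1, 51→3, 51→3
Rank sum = 1 + 1 + 1 + 3 + 3 = 9

9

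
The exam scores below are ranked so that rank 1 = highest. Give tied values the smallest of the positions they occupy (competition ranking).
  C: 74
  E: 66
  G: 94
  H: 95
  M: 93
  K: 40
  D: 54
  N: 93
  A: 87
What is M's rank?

Sorted (descending): 95, 94, 93, 93, 87, 74, 66, 54, 40
The 2 values of 93 occupy positions 3–4 → each gets rank 3.
M has value 93 → rank 3.

3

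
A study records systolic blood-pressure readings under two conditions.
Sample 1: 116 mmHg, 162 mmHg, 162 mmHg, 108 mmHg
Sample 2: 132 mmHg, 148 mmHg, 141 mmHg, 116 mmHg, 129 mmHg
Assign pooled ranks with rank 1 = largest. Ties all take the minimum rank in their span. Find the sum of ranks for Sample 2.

25

Sorted (descending): 162, 162, 148, 141, 132, 129, 116, 116, 108
The 2 values of 162 occupy positions 1–2 → each gets rank 1.
The 2 values of 116 occupy positions 7–8 → each gets rank 7.
Sample 2 values → pooled ranks: 132→5, 148→3, 141→4, 116→7, 129→6
Rank sum = 5 + 3 + 4 + 7 + 6 = 25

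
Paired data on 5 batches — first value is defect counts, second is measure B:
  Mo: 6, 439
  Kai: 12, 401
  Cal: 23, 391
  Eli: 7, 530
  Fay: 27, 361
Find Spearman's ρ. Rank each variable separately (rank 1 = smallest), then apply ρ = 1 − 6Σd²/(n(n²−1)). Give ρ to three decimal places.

-0.900

Ranks of variable 1: 1, 3, 4, 2, 5
Ranks of variable 2: 4, 3, 2, 5, 1
d = r₁ − r₂: -3, 0, 2, -3, 4
d²: 9, 0, 4, 9, 16; Σd² = 38
ρ = 1 − 6·38/(5·24) = 1 − 228/120 = -0.900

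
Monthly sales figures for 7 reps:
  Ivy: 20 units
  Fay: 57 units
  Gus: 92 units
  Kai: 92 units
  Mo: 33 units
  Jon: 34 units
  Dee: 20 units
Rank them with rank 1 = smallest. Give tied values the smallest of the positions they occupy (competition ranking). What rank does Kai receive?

Sorted (ascending): 20, 20, 33, 34, 57, 92, 92
The 2 values of 20 occupy positions 1–2 → each gets rank 1.
The 2 values of 92 occupy positions 6–7 → each gets rank 6.
Kai has value 92 units → rank 6.

6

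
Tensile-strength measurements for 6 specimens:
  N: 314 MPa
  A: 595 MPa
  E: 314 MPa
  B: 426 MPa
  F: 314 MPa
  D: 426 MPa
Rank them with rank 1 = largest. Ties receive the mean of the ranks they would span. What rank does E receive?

5

Sorted (descending): 595, 426, 426, 314, 314, 314
The 2 values of 426 occupy positions 2–3 → average rank (2+3)/2 = 2.5.
The 3 values of 314 occupy positions 4–6 → average rank 5.
E has value 314 MPa → rank 5.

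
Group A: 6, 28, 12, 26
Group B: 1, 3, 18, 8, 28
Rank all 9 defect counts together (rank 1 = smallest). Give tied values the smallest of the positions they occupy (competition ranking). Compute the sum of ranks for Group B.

Sorted (ascending): 1, 3, 6, 8, 12, 18, 26, 28, 28
The 2 values of 28 occupy positions 8–9 → each gets rank 8.
Group B values → pooled ranks: 1→1, 3→2, 18→6, 8→4, 28→8
Rank sum = 1 + 2 + 6 + 4 + 8 = 21

21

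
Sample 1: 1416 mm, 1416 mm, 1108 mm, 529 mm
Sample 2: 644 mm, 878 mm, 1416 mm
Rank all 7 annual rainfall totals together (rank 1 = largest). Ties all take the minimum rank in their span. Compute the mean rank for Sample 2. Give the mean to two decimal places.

Sorted (descending): 1416, 1416, 1416, 1108, 878, 644, 529
The 3 values of 1416 occupy positions 1–3 → each gets rank 1.
Sample 2 values → pooled ranks: 644→6, 878→5, 1416→1
Mean rank = (6 + 5 + 1) / 3 = 4.00

4.00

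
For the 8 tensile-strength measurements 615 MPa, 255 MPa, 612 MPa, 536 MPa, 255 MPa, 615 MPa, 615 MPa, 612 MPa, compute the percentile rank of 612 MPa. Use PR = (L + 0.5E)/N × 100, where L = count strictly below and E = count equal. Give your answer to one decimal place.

N = 8.
Strictly below 612: 3. Equal to 612: 2.
PR = (3 + 0.5·2)/8 × 100 = 50.0

50.0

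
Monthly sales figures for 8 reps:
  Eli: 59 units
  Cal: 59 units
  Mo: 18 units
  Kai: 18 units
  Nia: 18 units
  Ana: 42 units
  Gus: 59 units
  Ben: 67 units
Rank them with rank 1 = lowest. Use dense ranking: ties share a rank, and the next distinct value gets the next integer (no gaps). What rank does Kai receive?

Sorted (ascending): 18, 18, 18, 42, 59, 59, 59, 67
The 3 values of 18 share dense rank 1.
The 3 values of 59 share dense rank 3.
Remaining distinct values take the next consecutive integers.
Kai has value 18 units → rank 1.

1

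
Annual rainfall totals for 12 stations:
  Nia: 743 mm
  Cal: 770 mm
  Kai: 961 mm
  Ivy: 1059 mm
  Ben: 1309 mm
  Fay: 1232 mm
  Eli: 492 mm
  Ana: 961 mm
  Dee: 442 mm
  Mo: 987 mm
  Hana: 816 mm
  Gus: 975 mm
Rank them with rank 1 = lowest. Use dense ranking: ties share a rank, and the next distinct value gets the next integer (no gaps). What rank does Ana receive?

Sorted (ascending): 442, 492, 743, 770, 816, 961, 961, 975, 987, 1059, 1232, 1309
The 2 values of 961 share dense rank 6.
Remaining distinct values take the next consecutive integers.
Ana has value 961 mm → rank 6.

6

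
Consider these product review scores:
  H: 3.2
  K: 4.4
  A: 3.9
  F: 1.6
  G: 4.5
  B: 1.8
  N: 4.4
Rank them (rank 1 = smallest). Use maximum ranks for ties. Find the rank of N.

Sorted (ascending): 1.6, 1.8, 3.2, 3.9, 4.4, 4.4, 4.5
The 2 values of 4.4 occupy positions 5–6 → each gets rank 6.
N has value 4.4 → rank 6.

6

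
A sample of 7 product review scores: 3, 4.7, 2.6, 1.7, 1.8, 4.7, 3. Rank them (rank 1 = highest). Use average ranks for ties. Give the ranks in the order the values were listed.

Sorted (descending): 4.7, 4.7, 3, 3, 2.6, 1.8, 1.7
The 2 values of 4.7 occupy positions 1–2 → average rank (1+2)/2 = 1.5.
The 2 values of 3 occupy positions 3–4 → average rank (3+4)/2 = 3.5.

3.5, 1.5, 5, 7, 6, 1.5, 3.5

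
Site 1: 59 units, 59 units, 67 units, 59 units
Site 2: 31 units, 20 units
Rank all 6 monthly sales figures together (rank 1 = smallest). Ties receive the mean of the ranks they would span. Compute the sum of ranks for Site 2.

3

Sorted (ascending): 20, 31, 59, 59, 59, 67
The 3 values of 59 occupy positions 3–5 → average rank 4.
Site 2 values → pooled ranks: 31→2, 20→1
Rank sum = 2 + 1 = 3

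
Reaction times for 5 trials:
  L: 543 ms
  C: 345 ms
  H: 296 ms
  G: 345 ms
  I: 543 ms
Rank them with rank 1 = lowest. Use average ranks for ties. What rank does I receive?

Sorted (ascending): 296, 345, 345, 543, 543
The 2 values of 345 occupy positions 2–3 → average rank (2+3)/2 = 2.5.
The 2 values of 543 occupy positions 4–5 → average rank (4+5)/2 = 4.5.
I has value 543 ms → rank 4.5.

4.5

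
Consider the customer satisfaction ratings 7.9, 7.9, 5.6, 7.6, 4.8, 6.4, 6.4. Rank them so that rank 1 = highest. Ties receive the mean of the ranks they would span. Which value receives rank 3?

7.6

Sorted (descending): 7.9, 7.9, 7.6, 6.4, 6.4, 5.6, 4.8
The 2 values of 7.9 occupy positions 1–2 → average rank (1+2)/2 = 1.5.
The 2 values of 6.4 occupy positions 4–5 → average rank (4+5)/2 = 4.5.
Rank 3 → value 7.6.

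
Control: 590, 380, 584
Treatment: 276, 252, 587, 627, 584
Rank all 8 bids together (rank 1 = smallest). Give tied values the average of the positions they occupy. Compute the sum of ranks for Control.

14.5

Sorted (ascending): 252, 276, 380, 584, 584, 587, 590, 627
The 2 values of 584 occupy positions 4–5 → average rank (4+5)/2 = 4.5.
Control values → pooled ranks: 590→7, 380→3, 584→4.5
Rank sum = 7 + 3 + 4.5 = 14.5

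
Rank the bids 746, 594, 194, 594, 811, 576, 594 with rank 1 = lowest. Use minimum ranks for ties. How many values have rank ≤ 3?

5

Sorted (ascending): 194, 576, 594, 594, 594, 746, 811
The 3 values of 594 occupy positions 3–5 → each gets rank 3.
Ranks ≤ 3: {1, 2, 3, 3, 3} → 5 values.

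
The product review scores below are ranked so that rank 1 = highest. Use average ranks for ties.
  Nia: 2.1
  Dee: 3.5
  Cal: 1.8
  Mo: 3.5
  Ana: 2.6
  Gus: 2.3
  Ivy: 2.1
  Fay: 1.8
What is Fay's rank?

7.5

Sorted (descending): 3.5, 3.5, 2.6, 2.3, 2.1, 2.1, 1.8, 1.8
The 2 values of 3.5 occupy positions 1–2 → average rank (1+2)/2 = 1.5.
The 2 values of 2.1 occupy positions 5–6 → average rank (5+6)/2 = 5.5.
The 2 values of 1.8 occupy positions 7–8 → average rank (7+8)/2 = 7.5.
Fay has value 1.8 → rank 7.5.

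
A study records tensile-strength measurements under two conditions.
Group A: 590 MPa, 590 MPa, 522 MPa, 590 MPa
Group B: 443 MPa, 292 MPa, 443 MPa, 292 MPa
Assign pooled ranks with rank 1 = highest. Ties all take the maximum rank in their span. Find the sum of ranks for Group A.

13

Sorted (descending): 590, 590, 590, 522, 443, 443, 292, 292
The 3 values of 590 occupy positions 1–3 → each gets rank 3.
The 2 values of 443 occupy positions 5–6 → each gets rank 6.
The 2 values of 292 occupy positions 7–8 → each gets rank 8.
Group A values → pooled ranks: 590→3, 590→3, 522→4, 590→3
Rank sum = 3 + 3 + 4 + 3 = 13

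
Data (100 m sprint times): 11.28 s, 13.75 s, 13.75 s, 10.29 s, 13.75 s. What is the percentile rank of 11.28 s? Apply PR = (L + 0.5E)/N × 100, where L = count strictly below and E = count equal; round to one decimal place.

N = 5.
Strictly below 11.28: 1. Equal to 11.28: 1.
PR = (1 + 0.5·1)/5 × 100 = 30.0

30.0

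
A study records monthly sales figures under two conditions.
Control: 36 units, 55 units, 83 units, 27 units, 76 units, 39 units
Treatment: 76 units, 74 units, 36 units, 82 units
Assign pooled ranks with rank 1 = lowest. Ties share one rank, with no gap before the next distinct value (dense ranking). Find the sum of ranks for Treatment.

Sorted (ascending): 27, 36, 36, 39, 55, 74, 76, 76, 82, 83
The 2 values of 36 share dense rank 2.
The 2 values of 76 share dense rank 6.
Remaining distinct values take the next consecutive integers.
Treatment values → pooled ranks: 76→6, 74→5, 36→2, 82→7
Rank sum = 6 + 5 + 2 + 7 = 20

20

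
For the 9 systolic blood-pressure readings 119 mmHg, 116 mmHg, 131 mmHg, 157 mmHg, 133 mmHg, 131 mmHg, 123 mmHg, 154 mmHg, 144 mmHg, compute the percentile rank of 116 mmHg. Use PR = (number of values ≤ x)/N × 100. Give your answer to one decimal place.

N = 9.
Strictly below 116: 0. Equal to 116: 1.
PR = 1/9 × 100 = 11.1

11.1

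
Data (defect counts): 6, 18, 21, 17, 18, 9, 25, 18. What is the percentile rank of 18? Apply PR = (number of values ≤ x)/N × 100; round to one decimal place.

75.0

N = 8.
Strictly below 18: 3. Equal to 18: 3.
PR = 6/8 × 100 = 75.0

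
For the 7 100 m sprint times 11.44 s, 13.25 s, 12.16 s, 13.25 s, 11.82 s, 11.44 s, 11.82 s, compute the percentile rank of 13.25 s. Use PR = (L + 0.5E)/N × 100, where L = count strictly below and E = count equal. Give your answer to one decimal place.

85.7

N = 7.
Strictly below 13.25: 5. Equal to 13.25: 2.
PR = (5 + 0.5·2)/7 × 100 = 85.7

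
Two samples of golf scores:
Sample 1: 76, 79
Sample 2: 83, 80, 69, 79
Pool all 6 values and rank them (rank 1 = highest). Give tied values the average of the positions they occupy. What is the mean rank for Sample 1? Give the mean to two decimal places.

4.25

Sorted (descending): 83, 80, 79, 79, 76, 69
The 2 values of 79 occupy positions 3–4 → average rank (3+4)/2 = 3.5.
Sample 1 values → pooled ranks: 76→5, 79→3.5
Mean rank = (5 + 3.5) / 2 = 4.25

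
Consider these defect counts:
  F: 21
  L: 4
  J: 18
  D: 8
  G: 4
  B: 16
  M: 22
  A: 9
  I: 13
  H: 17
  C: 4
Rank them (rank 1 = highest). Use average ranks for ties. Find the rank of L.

10

Sorted (descending): 22, 21, 18, 17, 16, 13, 9, 8, 4, 4, 4
The 3 values of 4 occupy positions 9–11 → average rank 10.
L has value 4 → rank 10.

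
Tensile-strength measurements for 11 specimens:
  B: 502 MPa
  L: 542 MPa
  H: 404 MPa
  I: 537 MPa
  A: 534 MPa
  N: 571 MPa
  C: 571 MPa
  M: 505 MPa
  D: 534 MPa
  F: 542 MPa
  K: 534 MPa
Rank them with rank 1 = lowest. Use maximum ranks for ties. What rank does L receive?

9

Sorted (ascending): 404, 502, 505, 534, 534, 534, 537, 542, 542, 571, 571
The 3 values of 534 occupy positions 4–6 → each gets rank 6.
The 2 values of 542 occupy positions 8–9 → each gets rank 9.
The 2 values of 571 occupy positions 10–11 → each gets rank 11.
L has value 542 MPa → rank 9.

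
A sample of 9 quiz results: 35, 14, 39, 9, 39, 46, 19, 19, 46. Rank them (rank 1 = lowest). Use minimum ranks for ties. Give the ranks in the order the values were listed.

Sorted (ascending): 9, 14, 19, 19, 35, 39, 39, 46, 46
The 2 values of 19 occupy positions 3–4 → each gets rank 3.
The 2 values of 39 occupy positions 6–7 → each gets rank 6.
The 2 values of 46 occupy positions 8–9 → each gets rank 8.

5, 2, 6, 1, 6, 8, 3, 3, 8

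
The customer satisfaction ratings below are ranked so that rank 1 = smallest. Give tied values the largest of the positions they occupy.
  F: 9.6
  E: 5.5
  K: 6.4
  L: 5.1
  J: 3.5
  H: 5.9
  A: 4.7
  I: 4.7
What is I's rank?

3

Sorted (ascending): 3.5, 4.7, 4.7, 5.1, 5.5, 5.9, 6.4, 9.6
The 2 values of 4.7 occupy positions 2–3 → each gets rank 3.
I has value 4.7 → rank 3.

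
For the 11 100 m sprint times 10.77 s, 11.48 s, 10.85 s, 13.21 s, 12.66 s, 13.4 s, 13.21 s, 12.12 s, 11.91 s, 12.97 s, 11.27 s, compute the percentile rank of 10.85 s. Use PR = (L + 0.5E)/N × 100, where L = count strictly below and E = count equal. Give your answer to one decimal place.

N = 11.
Strictly below 10.85: 1. Equal to 10.85: 1.
PR = (1 + 0.5·1)/11 × 100 = 13.6

13.6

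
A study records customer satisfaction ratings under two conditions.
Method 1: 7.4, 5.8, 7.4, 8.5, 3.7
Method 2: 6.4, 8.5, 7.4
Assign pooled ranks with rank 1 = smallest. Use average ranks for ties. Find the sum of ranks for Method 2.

15.5

Sorted (ascending): 3.7, 5.8, 6.4, 7.4, 7.4, 7.4, 8.5, 8.5
The 3 values of 7.4 occupy positions 4–6 → average rank 5.
The 2 values of 8.5 occupy positions 7–8 → average rank (7+8)/2 = 7.5.
Method 2 values → pooled ranks: 6.4→3, 8.5→7.5, 7.4→5
Rank sum = 3 + 7.5 + 5 = 15.5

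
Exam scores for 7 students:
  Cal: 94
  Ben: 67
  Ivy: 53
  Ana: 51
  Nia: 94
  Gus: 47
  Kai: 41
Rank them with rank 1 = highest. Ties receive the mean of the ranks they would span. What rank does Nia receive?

1.5

Sorted (descending): 94, 94, 67, 53, 51, 47, 41
The 2 values of 94 occupy positions 1–2 → average rank (1+2)/2 = 1.5.
Nia has value 94 → rank 1.5.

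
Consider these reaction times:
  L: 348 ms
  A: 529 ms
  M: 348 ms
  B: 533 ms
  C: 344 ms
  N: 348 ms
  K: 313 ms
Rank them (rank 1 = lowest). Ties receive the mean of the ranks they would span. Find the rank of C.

Sorted (ascending): 313, 344, 348, 348, 348, 529, 533
The 3 values of 348 occupy positions 3–5 → average rank 4.
C has value 344 ms → rank 2.

2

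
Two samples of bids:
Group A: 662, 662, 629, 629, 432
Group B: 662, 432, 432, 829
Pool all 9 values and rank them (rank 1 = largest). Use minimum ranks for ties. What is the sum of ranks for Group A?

Sorted (descending): 829, 662, 662, 662, 629, 629, 432, 432, 432
The 3 values of 662 occupy positions 2–4 → each gets rank 2.
The 2 values of 629 occupy positions 5–6 → each gets rank 5.
The 3 values of 432 occupy positions 7–9 → each gets rank 7.
Group A values → pooled ranks: 662→2, 662→2, 629→5, 629→5, 432→7
Rank sum = 2 + 2 + 5 + 5 + 7 = 21

21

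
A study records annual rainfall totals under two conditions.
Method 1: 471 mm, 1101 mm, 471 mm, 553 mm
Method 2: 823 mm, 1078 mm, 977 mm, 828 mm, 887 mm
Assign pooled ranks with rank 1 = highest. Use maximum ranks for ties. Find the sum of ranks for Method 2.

Sorted (descending): 1101, 1078, 977, 887, 828, 823, 553, 471, 471
The 2 values of 471 occupy positions 8–9 → each gets rank 9.
Method 2 values → pooled ranks: 823→6, 1078→2, 977→3, 828→5, 887→4
Rank sum = 6 + 2 + 3 + 5 + 4 = 20

20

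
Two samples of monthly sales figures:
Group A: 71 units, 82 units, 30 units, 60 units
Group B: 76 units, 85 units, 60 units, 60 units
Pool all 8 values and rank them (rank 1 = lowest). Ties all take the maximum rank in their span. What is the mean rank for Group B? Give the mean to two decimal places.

Sorted (ascending): 30, 60, 60, 60, 71, 76, 82, 85
The 3 values of 60 occupy positions 2–4 → each gets rank 4.
Group B values → pooled ranks: 76→6, 85→8, 60→4, 60→4
Mean rank = (6 + 8 + 4 + 4) / 4 = 5.50

5.50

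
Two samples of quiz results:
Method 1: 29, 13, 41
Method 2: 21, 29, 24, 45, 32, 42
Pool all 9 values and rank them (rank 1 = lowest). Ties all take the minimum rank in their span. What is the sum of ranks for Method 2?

32

Sorted (ascending): 13, 21, 24, 29, 29, 32, 41, 42, 45
The 2 values of 29 occupy positions 4–5 → each gets rank 4.
Method 2 values → pooled ranks: 21→2, 29→4, 24→3, 45→9, 32→6, 42→8
Rank sum = 2 + 4 + 3 + 9 + 6 + 8 = 32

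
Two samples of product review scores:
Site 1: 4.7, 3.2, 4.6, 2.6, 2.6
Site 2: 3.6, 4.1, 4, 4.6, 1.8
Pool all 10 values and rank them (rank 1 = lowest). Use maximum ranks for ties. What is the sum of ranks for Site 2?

28

Sorted (ascending): 1.8, 2.6, 2.6, 3.2, 3.6, 4, 4.1, 4.6, 4.6, 4.7
The 2 values of 2.6 occupy positions 2–3 → each gets rank 3.
The 2 values of 4.6 occupy positions 8–9 → each gets rank 9.
Site 2 values → pooled ranks: 3.6→5, 4.1→7, 4→6, 4.6→9, 1.8→1
Rank sum = 5 + 7 + 6 + 9 + 1 = 28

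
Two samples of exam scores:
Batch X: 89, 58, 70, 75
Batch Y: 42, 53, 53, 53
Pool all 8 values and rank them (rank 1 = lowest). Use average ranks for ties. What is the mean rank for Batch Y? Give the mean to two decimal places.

2.50

Sorted (ascending): 42, 53, 53, 53, 58, 70, 75, 89
The 3 values of 53 occupy positions 2–4 → average rank 3.
Batch Y values → pooled ranks: 42→1, 53→3, 53→3, 53→3
Mean rank = (1 + 3 + 3 + 3) / 4 = 2.50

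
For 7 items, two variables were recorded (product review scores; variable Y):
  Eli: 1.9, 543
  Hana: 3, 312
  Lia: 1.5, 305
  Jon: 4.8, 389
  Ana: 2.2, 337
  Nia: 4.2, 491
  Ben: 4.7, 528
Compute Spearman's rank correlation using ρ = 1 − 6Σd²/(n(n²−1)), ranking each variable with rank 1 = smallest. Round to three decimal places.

Ranks of variable 1: 2, 4, 1, 7, 3, 5, 6
Ranks of variable 2: 7, 2, 1, 4, 3, 5, 6
d = r₁ − r₂: -5, 2, 0, 3, 0, 0, 0
d²: 25, 4, 0, 9, 0, 0, 0; Σd² = 38
ρ = 1 − 6·38/(7·48) = 1 − 228/336 = 0.321

0.321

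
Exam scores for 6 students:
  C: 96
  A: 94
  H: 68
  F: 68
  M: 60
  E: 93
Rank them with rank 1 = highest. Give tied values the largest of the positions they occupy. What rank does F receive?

5

Sorted (descending): 96, 94, 93, 68, 68, 60
The 2 values of 68 occupy positions 4–5 → each gets rank 5.
F has value 68 → rank 5.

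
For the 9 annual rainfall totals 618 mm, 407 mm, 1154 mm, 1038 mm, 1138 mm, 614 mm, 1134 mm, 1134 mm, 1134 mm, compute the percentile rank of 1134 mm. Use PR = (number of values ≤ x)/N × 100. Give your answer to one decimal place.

77.8

N = 9.
Strictly below 1134: 4. Equal to 1134: 3.
PR = 7/9 × 100 = 77.8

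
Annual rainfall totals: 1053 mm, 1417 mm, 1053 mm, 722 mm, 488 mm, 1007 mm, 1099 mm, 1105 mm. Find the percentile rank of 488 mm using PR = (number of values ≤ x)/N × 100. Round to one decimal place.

N = 8.
Strictly below 488: 0. Equal to 488: 1.
PR = 1/8 × 100 = 12.5

12.5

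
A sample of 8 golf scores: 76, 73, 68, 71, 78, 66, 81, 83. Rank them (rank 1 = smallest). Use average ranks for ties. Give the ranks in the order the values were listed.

Sorted (ascending): 66, 68, 71, 73, 76, 78, 81, 83
No ties — each value takes its position as its rank.

5, 4, 2, 3, 6, 1, 7, 8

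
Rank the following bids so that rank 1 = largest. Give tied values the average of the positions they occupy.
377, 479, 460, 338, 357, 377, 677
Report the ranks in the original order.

Sorted (descending): 677, 479, 460, 377, 377, 357, 338
The 2 values of 377 occupy positions 4–5 → average rank (4+5)/2 = 4.5.

4.5, 2, 3, 7, 6, 4.5, 1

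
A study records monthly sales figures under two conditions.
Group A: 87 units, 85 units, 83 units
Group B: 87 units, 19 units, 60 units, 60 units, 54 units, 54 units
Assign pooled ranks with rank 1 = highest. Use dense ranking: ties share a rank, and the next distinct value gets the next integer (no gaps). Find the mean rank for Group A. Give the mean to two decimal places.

Sorted (descending): 87, 87, 85, 83, 60, 60, 54, 54, 19
The 2 values of 87 share dense rank 1.
The 2 values of 60 share dense rank 4.
The 2 values of 54 share dense rank 5.
Remaining distinct values take the next consecutive integers.
Group A values → pooled ranks: 87→1, 85→2, 83→3
Mean rank = (1 + 2 + 3) / 3 = 2.00

2.00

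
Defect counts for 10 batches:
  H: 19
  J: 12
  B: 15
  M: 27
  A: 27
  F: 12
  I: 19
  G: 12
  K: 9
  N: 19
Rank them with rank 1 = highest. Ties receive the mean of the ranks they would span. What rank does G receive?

Sorted (descending): 27, 27, 19, 19, 19, 15, 12, 12, 12, 9
The 2 values of 27 occupy positions 1–2 → average rank (1+2)/2 = 1.5.
The 3 values of 19 occupy positions 3–5 → average rank 4.
The 3 values of 12 occupy positions 7–9 → average rank 8.
G has value 12 → rank 8.

8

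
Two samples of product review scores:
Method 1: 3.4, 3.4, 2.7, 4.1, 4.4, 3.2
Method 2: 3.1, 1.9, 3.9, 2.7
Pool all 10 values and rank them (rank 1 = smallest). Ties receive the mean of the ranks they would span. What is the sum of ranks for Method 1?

39.5

Sorted (ascending): 1.9, 2.7, 2.7, 3.1, 3.2, 3.4, 3.4, 3.9, 4.1, 4.4
The 2 values of 2.7 occupy positions 2–3 → average rank (2+3)/2 = 2.5.
The 2 values of 3.4 occupy positions 6–7 → average rank (6+7)/2 = 6.5.
Method 1 values → pooled ranks: 3.4→6.5, 3.4→6.5, 2.7→2.5, 4.1→9, 4.4→10, 3.2→5
Rank sum = 6.5 + 6.5 + 2.5 + 9 + 10 + 5 = 39.5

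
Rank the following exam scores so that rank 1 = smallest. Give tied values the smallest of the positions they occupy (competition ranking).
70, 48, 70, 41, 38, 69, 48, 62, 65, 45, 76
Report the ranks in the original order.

9, 4, 9, 2, 1, 8, 4, 6, 7, 3, 11

Sorted (ascending): 38, 41, 45, 48, 48, 62, 65, 69, 70, 70, 76
The 2 values of 48 occupy positions 4–5 → each gets rank 4.
The 2 values of 70 occupy positions 9–10 → each gets rank 9.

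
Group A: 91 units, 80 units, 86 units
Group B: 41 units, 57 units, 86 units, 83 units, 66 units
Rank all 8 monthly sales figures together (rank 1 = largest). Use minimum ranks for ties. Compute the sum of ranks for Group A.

Sorted (descending): 91, 86, 86, 83, 80, 66, 57, 41
The 2 values of 86 occupy positions 2–3 → each gets rank 2.
Group A values → pooled ranks: 91→1, 80→5, 86→2
Rank sum = 1 + 5 + 2 = 8

8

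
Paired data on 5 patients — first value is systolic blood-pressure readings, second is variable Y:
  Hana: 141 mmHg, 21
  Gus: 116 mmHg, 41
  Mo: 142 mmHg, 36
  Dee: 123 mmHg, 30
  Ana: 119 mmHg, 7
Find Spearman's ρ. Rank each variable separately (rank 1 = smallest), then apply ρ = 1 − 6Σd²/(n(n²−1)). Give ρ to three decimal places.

Ranks of variable 1: 4, 1, 5, 3, 2
Ranks of variable 2: 2, 5, 4, 3, 1
d = r₁ − r₂: 2, -4, 1, 0, 1
d²: 4, 16, 1, 0, 1; Σd² = 22
ρ = 1 − 6·22/(5·24) = 1 − 132/120 = -0.100

-0.100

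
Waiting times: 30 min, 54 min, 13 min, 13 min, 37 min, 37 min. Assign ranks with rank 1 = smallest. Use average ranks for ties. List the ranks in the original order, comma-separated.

3, 6, 1.5, 1.5, 4.5, 4.5

Sorted (ascending): 13, 13, 30, 37, 37, 54
The 2 values of 13 occupy positions 1–2 → average rank (1+2)/2 = 1.5.
The 2 values of 37 occupy positions 4–5 → average rank (4+5)/2 = 4.5.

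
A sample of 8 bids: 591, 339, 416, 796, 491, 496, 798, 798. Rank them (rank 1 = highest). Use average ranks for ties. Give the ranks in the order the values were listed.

4, 8, 7, 3, 6, 5, 1.5, 1.5

Sorted (descending): 798, 798, 796, 591, 496, 491, 416, 339
The 2 values of 798 occupy positions 1–2 → average rank (1+2)/2 = 1.5.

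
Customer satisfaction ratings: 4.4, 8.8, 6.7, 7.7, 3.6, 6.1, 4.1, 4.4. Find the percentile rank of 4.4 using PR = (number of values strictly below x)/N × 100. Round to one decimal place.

25.0

N = 8.
Strictly below 4.4: 2. Equal to 4.4: 2.
PR = 2/8 × 100 = 25.0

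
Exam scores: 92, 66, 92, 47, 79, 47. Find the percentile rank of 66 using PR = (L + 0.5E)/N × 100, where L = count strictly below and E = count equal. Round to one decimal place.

N = 6.
Strictly below 66: 2. Equal to 66: 1.
PR = (2 + 0.5·1)/6 × 100 = 41.7

41.7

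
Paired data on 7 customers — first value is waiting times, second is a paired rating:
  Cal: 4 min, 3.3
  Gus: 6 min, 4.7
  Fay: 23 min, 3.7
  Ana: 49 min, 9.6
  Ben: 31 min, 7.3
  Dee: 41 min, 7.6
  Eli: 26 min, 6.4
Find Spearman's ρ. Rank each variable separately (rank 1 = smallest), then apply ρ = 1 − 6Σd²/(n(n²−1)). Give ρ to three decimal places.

Ranks of variable 1: 1, 2, 3, 7, 5, 6, 4
Ranks of variable 2: 1, 3, 2, 7, 5, 6, 4
d = r₁ − r₂: 0, -1, 1, 0, 0, 0, 0
d²: 0, 1, 1, 0, 0, 0, 0; Σd² = 2
ρ = 1 − 6·2/(7·48) = 1 − 12/336 = 0.964

0.964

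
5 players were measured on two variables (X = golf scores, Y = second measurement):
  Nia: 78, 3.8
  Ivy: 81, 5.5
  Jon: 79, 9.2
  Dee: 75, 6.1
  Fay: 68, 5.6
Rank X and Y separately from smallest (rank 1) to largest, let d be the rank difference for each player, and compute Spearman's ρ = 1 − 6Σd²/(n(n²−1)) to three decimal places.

Ranks of variable 1: 3, 5, 4, 2, 1
Ranks of variable 2: 1, 2, 5, 4, 3
d = r₁ − r₂: 2, 3, -1, -2, -2
d²: 4, 9, 1, 4, 4; Σd² = 22
ρ = 1 − 6·22/(5·24) = 1 − 132/120 = -0.100

-0.100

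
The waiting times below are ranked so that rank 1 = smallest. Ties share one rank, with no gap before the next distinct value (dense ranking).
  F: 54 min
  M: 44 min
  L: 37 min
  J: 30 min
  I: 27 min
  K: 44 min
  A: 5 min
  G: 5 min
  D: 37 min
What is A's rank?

Sorted (ascending): 5, 5, 27, 30, 37, 37, 44, 44, 54
The 2 values of 5 share dense rank 1.
The 2 values of 37 share dense rank 4.
The 2 values of 44 share dense rank 5.
Remaining distinct values take the next consecutive integers.
A has value 5 min → rank 1.

1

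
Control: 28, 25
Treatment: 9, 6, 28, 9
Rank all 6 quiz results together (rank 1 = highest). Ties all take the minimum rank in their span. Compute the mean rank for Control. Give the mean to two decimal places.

2.00

Sorted (descending): 28, 28, 25, 9, 9, 6
The 2 values of 28 occupy positions 1–2 → each gets rank 1.
The 2 values of 9 occupy positions 4–5 → each gets rank 4.
Control values → pooled ranks: 28→1, 25→3
Mean rank = (1 + 3) / 2 = 2.00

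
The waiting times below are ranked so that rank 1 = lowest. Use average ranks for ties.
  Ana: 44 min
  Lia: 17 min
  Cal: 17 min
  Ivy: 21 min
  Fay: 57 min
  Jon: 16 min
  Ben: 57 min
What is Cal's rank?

2.5

Sorted (ascending): 16, 17, 17, 21, 44, 57, 57
The 2 values of 17 occupy positions 2–3 → average rank (2+3)/2 = 2.5.
The 2 values of 57 occupy positions 6–7 → average rank (6+7)/2 = 6.5.
Cal has value 17 min → rank 2.5.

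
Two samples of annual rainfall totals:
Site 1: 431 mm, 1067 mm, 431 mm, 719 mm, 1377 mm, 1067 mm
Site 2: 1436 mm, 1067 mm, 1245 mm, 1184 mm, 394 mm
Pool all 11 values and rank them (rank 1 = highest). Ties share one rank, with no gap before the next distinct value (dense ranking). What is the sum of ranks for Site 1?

32

Sorted (descending): 1436, 1377, 1245, 1184, 1067, 1067, 1067, 719, 431, 431, 394
The 3 values of 1067 share dense rank 5.
The 2 values of 431 share dense rank 7.
Remaining distinct values take the next consecutive integers.
Site 1 values → pooled ranks: 431→7, 1067→5, 431→7, 719→6, 1377→2, 1067→5
Rank sum = 7 + 5 + 7 + 6 + 2 + 5 = 32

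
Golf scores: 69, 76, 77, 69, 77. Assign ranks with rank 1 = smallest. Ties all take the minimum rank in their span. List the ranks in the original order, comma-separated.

Sorted (ascending): 69, 69, 76, 77, 77
The 2 values of 69 occupy positions 1–2 → each gets rank 1.
The 2 values of 77 occupy positions 4–5 → each gets rank 4.

1, 3, 4, 1, 4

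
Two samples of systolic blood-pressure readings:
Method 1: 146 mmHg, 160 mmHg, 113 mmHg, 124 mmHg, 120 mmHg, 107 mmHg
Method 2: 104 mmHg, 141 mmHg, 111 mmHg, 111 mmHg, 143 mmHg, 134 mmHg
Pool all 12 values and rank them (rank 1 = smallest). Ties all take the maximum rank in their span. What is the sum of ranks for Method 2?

36

Sorted (ascending): 104, 107, 111, 111, 113, 120, 124, 134, 141, 143, 146, 160
The 2 values of 111 occupy positions 3–4 → each gets rank 4.
Method 2 values → pooled ranks: 104→1, 141→9, 111→4, 111→4, 143→10, 134→8
Rank sum = 1 + 9 + 4 + 4 + 10 + 8 = 36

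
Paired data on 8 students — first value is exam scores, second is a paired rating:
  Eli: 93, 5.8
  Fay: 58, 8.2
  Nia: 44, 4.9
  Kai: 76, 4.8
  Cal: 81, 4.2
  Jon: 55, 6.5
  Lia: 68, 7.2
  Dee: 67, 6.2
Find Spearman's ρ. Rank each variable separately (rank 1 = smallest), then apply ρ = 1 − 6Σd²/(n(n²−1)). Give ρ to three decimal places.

-0.405

Ranks of variable 1: 8, 3, 1, 6, 7, 2, 5, 4
Ranks of variable 2: 4, 8, 3, 2, 1, 6, 7, 5
d = r₁ − r₂: 4, -5, -2, 4, 6, -4, -2, -1
d²: 16, 25, 4, 16, 36, 16, 4, 1; Σd² = 118
ρ = 1 − 6·118/(8·63) = 1 − 708/504 = -0.405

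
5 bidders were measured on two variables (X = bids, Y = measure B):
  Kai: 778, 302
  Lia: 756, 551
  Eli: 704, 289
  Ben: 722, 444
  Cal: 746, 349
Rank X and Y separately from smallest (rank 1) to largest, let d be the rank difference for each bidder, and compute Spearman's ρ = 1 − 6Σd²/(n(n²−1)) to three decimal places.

Ranks of variable 1: 5, 4, 1, 2, 3
Ranks of variable 2: 2, 5, 1, 4, 3
d = r₁ − r₂: 3, -1, 0, -2, 0
d²: 9, 1, 0, 4, 0; Σd² = 14
ρ = 1 − 6·14/(5·24) = 1 − 84/120 = 0.300

0.300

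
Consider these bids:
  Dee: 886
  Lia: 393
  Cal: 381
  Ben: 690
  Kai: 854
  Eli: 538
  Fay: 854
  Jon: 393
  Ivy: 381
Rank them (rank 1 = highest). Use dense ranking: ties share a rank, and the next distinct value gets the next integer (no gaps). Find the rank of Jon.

5

Sorted (descending): 886, 854, 854, 690, 538, 393, 393, 381, 381
The 2 values of 854 share dense rank 2.
The 2 values of 393 share dense rank 5.
The 2 values of 381 share dense rank 6.
Remaining distinct values take the next consecutive integers.
Jon has value 393 → rank 5.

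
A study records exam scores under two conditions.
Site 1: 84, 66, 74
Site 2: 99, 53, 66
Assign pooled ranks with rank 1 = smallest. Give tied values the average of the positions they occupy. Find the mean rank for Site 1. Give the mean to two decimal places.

3.83

Sorted (ascending): 53, 66, 66, 74, 84, 99
The 2 values of 66 occupy positions 2–3 → average rank (2+3)/2 = 2.5.
Site 1 values → pooled ranks: 84→5, 66→2.5, 74→4
Mean rank = (5 + 2.5 + 4) / 3 = 3.83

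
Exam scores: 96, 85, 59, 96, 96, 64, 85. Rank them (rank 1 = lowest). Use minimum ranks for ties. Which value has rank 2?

64

Sorted (ascending): 59, 64, 85, 85, 96, 96, 96
The 2 values of 85 occupy positions 3–4 → each gets rank 3.
The 3 values of 96 occupy positions 5–7 → each gets rank 5.
Rank 2 → value 64.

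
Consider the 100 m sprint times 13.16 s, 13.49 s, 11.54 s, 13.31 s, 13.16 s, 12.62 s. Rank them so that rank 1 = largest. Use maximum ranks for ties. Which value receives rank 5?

12.62

Sorted (descending): 13.49, 13.31, 13.16, 13.16, 12.62, 11.54
The 2 values of 13.16 occupy positions 3–4 → each gets rank 4.
Rank 5 → value 12.62.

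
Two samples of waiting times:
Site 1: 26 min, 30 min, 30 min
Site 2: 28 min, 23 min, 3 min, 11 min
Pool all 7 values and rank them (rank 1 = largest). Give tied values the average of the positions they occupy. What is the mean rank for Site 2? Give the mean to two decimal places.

5.25

Sorted (descending): 30, 30, 28, 26, 23, 11, 3
The 2 values of 30 occupy positions 1–2 → average rank (1+2)/2 = 1.5.
Site 2 values → pooled ranks: 28→3, 23→5, 3→7, 11→6
Mean rank = (3 + 5 + 7 + 6) / 4 = 5.25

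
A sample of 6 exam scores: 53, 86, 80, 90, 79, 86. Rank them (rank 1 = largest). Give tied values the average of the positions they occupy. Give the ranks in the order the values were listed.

Sorted (descending): 90, 86, 86, 80, 79, 53
The 2 values of 86 occupy positions 2–3 → average rank (2+3)/2 = 2.5.

6, 2.5, 4, 1, 5, 2.5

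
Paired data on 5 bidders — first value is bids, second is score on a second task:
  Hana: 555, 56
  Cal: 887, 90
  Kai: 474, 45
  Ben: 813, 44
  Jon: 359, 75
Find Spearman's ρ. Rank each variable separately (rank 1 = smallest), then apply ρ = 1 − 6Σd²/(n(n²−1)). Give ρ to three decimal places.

Ranks of variable 1: 3, 5, 2, 4, 1
Ranks of variable 2: 3, 5, 2, 1, 4
d = r₁ − r₂: 0, 0, 0, 3, -3
d²: 0, 0, 0, 9, 9; Σd² = 18
ρ = 1 − 6·18/(5·24) = 1 − 108/120 = 0.100

0.100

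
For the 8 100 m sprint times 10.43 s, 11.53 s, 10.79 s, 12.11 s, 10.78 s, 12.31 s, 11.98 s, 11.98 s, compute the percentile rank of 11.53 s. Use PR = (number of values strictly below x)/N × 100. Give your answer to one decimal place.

37.5

N = 8.
Strictly below 11.53: 3. Equal to 11.53: 1.
PR = 3/8 × 100 = 37.5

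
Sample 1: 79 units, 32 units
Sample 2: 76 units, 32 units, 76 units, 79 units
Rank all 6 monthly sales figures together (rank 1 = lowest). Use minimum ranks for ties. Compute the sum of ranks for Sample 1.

6

Sorted (ascending): 32, 32, 76, 76, 79, 79
The 2 values of 32 occupy positions 1–2 → each gets rank 1.
The 2 values of 76 occupy positions 3–4 → each gets rank 3.
The 2 values of 79 occupy positions 5–6 → each gets rank 5.
Sample 1 values → pooled ranks: 79→5, 32→1
Rank sum = 5 + 1 = 6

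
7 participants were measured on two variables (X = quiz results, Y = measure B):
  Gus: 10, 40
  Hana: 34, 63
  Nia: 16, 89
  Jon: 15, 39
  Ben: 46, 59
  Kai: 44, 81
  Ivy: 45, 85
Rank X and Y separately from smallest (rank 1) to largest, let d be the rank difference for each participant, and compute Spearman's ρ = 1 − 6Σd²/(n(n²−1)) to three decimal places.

Ranks of variable 1: 1, 4, 3, 2, 7, 5, 6
Ranks of variable 2: 2, 4, 7, 1, 3, 5, 6
d = r₁ − r₂: -1, 0, -4, 1, 4, 0, 0
d²: 1, 0, 16, 1, 16, 0, 0; Σd² = 34
ρ = 1 − 6·34/(7·48) = 1 − 204/336 = 0.393

0.393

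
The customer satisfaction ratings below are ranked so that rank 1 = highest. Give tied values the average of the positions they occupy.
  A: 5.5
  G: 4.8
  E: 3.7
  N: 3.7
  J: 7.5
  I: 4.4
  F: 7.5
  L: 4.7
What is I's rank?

Sorted (descending): 7.5, 7.5, 5.5, 4.8, 4.7, 4.4, 3.7, 3.7
The 2 values of 7.5 occupy positions 1–2 → average rank (1+2)/2 = 1.5.
The 2 values of 3.7 occupy positions 7–8 → average rank (7+8)/2 = 7.5.
I has value 4.4 → rank 6.

6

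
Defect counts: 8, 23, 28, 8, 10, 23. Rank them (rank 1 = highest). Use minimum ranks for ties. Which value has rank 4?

10

Sorted (descending): 28, 23, 23, 10, 8, 8
The 2 values of 23 occupy positions 2–3 → each gets rank 2.
The 2 values of 8 occupy positions 5–6 → each gets rank 5.
Rank 4 → value 10.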